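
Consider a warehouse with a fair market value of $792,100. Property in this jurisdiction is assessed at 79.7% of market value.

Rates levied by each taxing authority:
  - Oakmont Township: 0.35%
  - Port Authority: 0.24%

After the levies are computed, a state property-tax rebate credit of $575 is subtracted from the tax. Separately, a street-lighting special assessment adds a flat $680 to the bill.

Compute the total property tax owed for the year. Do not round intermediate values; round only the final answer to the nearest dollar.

$3,830

Assessed value = $792,100 × 0.797 = $631,303.7
Oakmont Township: $631,303.7 × 0.0035 = $2,209.56295
Port Authority: $631,303.7 × 0.0024 = $1,515.12888
Levies subtotal = $3,724.69183
After credit = $3,724.69183 − $575 = $3,149.69183
Total = $3,149.69183 + $680 = $3,829.69183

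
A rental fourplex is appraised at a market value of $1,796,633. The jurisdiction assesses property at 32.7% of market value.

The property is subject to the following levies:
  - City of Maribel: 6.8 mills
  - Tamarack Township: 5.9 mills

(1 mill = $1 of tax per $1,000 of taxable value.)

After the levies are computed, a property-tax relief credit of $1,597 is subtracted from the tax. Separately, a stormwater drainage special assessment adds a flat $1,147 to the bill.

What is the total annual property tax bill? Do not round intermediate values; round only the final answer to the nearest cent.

Assessed value = $1,796,633 × 0.327 = $587,498.991
City of Maribel: $587,498.991 × 0.0068 = $3,994.9931388
Tamarack Township: $587,498.991 × 0.0059 = $3,466.2440469
Levies subtotal = $7,461.2371857
After credit = $7,461.2371857 − $1,597 = $5,864.2371857
Total = $5,864.2371857 + $1,147 = $7,011.2371857

$7,011.24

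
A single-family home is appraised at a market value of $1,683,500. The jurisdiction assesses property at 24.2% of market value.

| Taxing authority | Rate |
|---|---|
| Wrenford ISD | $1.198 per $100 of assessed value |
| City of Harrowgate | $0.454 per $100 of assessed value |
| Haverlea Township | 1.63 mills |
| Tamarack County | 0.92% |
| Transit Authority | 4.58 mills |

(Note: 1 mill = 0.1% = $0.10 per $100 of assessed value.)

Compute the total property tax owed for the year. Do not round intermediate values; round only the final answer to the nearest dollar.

Assessed value = $1,683,500 × 0.242 = $407,407
Wrenford ISD: $407,407 × 0.01198 = $4,880.73586
City of Harrowgate: $407,407 × 0.00454 = $1,849.62778
Haverlea Township: $407,407 × 0.00163 = $664.07341
Tamarack County: $407,407 × 0.0092 = $3,748.1444
Transit Authority: $407,407 × 0.00458 = $1,865.92406
Total = $13,008.50551

$13,009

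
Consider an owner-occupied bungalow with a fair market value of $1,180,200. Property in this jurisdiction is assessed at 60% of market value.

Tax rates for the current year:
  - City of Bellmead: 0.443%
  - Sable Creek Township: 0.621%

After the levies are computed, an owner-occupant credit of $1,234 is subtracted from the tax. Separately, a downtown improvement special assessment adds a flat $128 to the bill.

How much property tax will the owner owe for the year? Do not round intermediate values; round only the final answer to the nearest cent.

$6,428.40

Assessed value = $1,180,200 × 0.6 = $708,120
City of Bellmead: $708,120 × 0.00443 = $3,136.9716
Sable Creek Township: $708,120 × 0.00621 = $4,397.4252
Levies subtotal = $7,534.3968
After credit = $7,534.3968 − $1,234 = $6,300.3968
Total = $6,300.3968 + $128 = $6,428.3968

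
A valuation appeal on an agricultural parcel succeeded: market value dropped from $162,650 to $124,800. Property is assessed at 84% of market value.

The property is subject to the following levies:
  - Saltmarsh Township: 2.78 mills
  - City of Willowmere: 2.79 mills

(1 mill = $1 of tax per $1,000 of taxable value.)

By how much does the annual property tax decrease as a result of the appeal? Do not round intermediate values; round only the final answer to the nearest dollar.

$177

Old assessed value = $162,650 × 0.84 = $136,626
New assessed value = $124,800 × 0.84 = $104,832
Combined rate = 0.00278 + 0.00279 = 0.00557
Old tax = $136,626 × 0.00557 = $761.00682
New tax = $104,832 × 0.00557 = $583.91424
Reduction = $761.00682 − $583.91424 = $177.09258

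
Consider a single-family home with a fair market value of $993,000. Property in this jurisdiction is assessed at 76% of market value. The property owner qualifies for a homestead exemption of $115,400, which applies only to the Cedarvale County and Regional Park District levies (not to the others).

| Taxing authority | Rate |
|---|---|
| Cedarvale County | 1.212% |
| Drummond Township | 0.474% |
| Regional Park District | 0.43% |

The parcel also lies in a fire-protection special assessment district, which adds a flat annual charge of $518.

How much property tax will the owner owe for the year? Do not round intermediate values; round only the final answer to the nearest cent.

Assessed value = $993,000 × 0.76 = $754,680
Cedarvale County: ($754,680 − $115,400) × 0.01212 = $639,280 × 0.01212 = $7,748.0736
Drummond Township: $754,680 × 0.00474 = $3,577.1832
Regional Park District: ($754,680 − $115,400) × 0.0043 = $639,280 × 0.0043 = $2,748.904
Levies subtotal = $14,074.1608
Total = $14,074.1608 + $518 = $14,592.1608

$14,592.16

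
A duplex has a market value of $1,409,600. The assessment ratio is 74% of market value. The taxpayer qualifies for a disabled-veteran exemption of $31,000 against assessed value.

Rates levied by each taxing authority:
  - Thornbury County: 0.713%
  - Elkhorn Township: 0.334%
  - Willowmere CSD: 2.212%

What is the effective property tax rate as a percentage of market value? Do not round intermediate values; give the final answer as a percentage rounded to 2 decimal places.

2.34%

Assessed value = $1,409,600 × 0.74 = $1,043,104
Taxable value = $1,043,104 − $31,000 = $1,012,104
Thornbury County: $1,012,104 × 0.00713 = $7,216.30152
Elkhorn Township: $1,012,104 × 0.00334 = $3,380.42736
Willowmere CSD: $1,012,104 × 0.02212 = $22,387.74048
Total tax = $32,984.46936
Effective rate = $32,984.46936 ÷ $1,409,600 = 2.34% of market value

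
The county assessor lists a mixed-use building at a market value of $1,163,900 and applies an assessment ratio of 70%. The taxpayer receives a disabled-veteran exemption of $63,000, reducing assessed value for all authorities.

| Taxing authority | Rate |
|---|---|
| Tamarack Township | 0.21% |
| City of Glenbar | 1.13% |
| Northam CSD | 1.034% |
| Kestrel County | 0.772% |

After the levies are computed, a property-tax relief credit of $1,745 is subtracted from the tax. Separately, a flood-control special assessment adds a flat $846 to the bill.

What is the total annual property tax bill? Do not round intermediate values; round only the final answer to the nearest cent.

$22,750.43

Assessed value = $1,163,900 × 0.7 = $814,730
Taxable value = $814,730 − $63,000 = $751,730
Tamarack Township: $751,730 × 0.0021 = $1,578.633
City of Glenbar: $751,730 × 0.0113 = $8,494.549
Northam CSD: $751,730 × 0.01034 = $7,772.8882
Kestrel County: $751,730 × 0.00772 = $5,803.3556
Levies subtotal = $23,649.4258
After credit = $23,649.4258 − $1,745 = $21,904.4258
Total = $21,904.4258 + $846 = $22,750.4258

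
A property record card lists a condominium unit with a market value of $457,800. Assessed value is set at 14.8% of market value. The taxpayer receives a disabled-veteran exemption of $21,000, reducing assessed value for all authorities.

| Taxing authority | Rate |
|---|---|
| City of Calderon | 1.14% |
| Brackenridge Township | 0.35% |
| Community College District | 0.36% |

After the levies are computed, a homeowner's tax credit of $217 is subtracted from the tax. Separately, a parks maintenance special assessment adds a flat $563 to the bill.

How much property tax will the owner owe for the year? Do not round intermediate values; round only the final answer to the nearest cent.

$1,210.96

Assessed value = $457,800 × 0.148 = $67,754.4
Taxable value = $67,754.4 − $21,000 = $46,754.4
City of Calderon: $46,754.4 × 0.0114 = $533.00016
Brackenridge Township: $46,754.4 × 0.0035 = $163.6404
Community College District: $46,754.4 × 0.0036 = $168.31584
Levies subtotal = $864.9564
After credit = $864.9564 − $217 = $647.9564
Total = $647.9564 + $563 = $1,210.9564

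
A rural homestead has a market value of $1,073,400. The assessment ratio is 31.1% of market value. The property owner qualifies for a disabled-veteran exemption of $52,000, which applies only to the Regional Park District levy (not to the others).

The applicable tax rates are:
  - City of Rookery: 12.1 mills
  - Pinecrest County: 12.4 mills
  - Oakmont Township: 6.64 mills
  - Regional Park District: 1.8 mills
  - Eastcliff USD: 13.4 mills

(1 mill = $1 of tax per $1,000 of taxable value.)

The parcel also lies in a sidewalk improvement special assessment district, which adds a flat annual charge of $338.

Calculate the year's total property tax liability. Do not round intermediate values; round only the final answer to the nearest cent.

Assessed value = $1,073,400 × 0.311 = $333,827.4
City of Rookery: $333,827.4 × 0.0121 = $4,039.31154
Pinecrest County: $333,827.4 × 0.0124 = $4,139.45976
Oakmont Township: $333,827.4 × 0.00664 = $2,216.613936
Regional Park District: ($333,827.4 − $52,000) × 0.0018 = $281,827.4 × 0.0018 = $507.28932
Eastcliff USD: $333,827.4 × 0.0134 = $4,473.28716
Levies subtotal = $15,375.961716
Total = $15,375.961716 + $338 = $15,713.961716

$15,713.96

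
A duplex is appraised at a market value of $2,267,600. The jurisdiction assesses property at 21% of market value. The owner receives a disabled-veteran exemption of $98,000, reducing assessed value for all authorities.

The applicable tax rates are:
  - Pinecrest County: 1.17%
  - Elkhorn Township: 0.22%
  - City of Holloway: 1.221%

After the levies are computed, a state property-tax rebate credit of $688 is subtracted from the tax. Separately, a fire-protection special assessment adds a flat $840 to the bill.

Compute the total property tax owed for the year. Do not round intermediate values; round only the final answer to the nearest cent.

$10,026.70

Assessed value = $2,267,600 × 0.21 = $476,196
Taxable value = $476,196 − $98,000 = $378,196
Pinecrest County: $378,196 × 0.0117 = $4,424.8932
Elkhorn Township: $378,196 × 0.0022 = $832.0312
City of Holloway: $378,196 × 0.01221 = $4,617.77316
Levies subtotal = $9,874.69756
After credit = $9,874.69756 − $688 = $9,186.69756
Total = $9,186.69756 + $840 = $10,026.69756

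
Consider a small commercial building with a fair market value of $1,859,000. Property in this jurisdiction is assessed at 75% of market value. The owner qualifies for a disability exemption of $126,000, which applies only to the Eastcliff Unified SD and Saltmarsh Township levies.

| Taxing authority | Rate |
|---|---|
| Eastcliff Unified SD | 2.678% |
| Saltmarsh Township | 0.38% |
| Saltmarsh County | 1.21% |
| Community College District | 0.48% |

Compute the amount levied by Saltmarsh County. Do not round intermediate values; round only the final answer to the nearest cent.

$16,870.43

Assessed value = $1,859,000 × 0.75 = $1,394,250
Saltmarsh County taxable value = $1,394,250 (exemption does not apply)
Saltmarsh County levy = $1,394,250 × 0.0121 = $16,870.425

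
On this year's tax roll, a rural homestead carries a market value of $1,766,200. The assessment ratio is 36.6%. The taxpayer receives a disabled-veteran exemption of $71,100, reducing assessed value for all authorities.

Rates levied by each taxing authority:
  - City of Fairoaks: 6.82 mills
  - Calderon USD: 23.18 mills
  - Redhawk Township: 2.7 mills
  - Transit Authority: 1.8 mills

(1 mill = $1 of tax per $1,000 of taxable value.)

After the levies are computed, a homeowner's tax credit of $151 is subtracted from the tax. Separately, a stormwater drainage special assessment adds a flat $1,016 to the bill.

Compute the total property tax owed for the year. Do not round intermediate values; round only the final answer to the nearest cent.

Assessed value = $1,766,200 × 0.366 = $646,429.2
Taxable value = $646,429.2 − $71,100 = $575,329.2
City of Fairoaks: $575,329.2 × 0.00682 = $3,923.745144
Calderon USD: $575,329.2 × 0.02318 = $13,336.130856
Redhawk Township: $575,329.2 × 0.0027 = $1,553.38884
Transit Authority: $575,329.2 × 0.0018 = $1,035.59256
Levies subtotal = $19,848.8574
After credit = $19,848.8574 − $151 = $19,697.8574
Total = $19,697.8574 + $1,016 = $20,713.8574

$20,713.86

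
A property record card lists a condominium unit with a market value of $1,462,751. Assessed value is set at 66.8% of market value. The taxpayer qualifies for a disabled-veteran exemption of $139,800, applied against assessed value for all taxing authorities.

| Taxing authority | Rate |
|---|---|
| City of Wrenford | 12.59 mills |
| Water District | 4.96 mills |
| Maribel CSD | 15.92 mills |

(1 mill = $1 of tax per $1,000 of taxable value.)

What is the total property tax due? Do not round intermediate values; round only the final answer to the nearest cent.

$28,025.02

Assessed value = $1,462,751 × 0.668 = $977,117.668
Taxable value = $977,117.668 − $139,800 = $837,317.668
City of Wrenford: $837,317.668 × 0.01259 = $10,541.82944012
Water District: $837,317.668 × 0.00496 = $4,153.09563328
Maribel CSD: $837,317.668 × 0.01592 = $13,330.09727456
Total = $10,541.82944012 + $4,153.09563328 + $13,330.09727456 = $28,025.02234796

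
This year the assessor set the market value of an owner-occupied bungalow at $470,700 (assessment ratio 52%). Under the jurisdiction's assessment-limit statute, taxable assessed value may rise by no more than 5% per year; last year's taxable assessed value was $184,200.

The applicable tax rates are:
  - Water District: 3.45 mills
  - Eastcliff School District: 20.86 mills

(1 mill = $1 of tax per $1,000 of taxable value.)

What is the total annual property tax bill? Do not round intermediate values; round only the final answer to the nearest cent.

$4,701.80

Uncapped assessed value = $470,700 × 0.52 = $244,764
Cap limit = $184,200 × 1.05 = $193,410
Taxable assessed value = min($244,764, $193,410) = $193,410 (cap binds)
Water District: $193,410 × 0.00345 = $667.2645
Eastcliff School District: $193,410 × 0.02086 = $4,034.5326
Total = $4,701.7971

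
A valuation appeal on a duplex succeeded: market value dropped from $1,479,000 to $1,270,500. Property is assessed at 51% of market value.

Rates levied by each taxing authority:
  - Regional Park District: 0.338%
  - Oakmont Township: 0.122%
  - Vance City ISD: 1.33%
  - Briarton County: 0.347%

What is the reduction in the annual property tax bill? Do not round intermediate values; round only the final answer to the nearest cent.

$2,272.38

Old assessed value = $1,479,000 × 0.51 = $754,290
New assessed value = $1,270,500 × 0.51 = $647,955
Combined rate = 0.00338 + 0.00122 + 0.0133 + 0.00347 = 0.02137
Old tax = $754,290 × 0.02137 = $16,119.1773
New tax = $647,955 × 0.02137 = $13,846.79835
Reduction = $16,119.1773 − $13,846.79835 = $2,272.37895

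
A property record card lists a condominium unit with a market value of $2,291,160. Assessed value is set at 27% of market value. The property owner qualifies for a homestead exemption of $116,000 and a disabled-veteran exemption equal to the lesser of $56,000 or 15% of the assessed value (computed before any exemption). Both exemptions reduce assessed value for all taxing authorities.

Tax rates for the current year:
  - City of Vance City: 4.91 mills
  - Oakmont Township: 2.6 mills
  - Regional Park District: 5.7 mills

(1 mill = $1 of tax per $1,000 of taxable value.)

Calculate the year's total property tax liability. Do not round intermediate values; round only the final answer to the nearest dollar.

$5,900

Assessed value = $2,291,160 × 0.27 = $618,613.2
Disabled-veteran exemption = min($56,000, 15% × $618,613.2) = min($56,000, $92,791.98) = $56,000 (dollar cap binds)
Taxable value = $618,613.2 − $116,000 − $56,000 = $446,613.2
City of Vance City: $446,613.2 × 0.00491 = $2,192.870812
Oakmont Township: $446,613.2 × 0.0026 = $1,161.19432
Regional Park District: $446,613.2 × 0.0057 = $2,545.69524
Total = $5,899.760372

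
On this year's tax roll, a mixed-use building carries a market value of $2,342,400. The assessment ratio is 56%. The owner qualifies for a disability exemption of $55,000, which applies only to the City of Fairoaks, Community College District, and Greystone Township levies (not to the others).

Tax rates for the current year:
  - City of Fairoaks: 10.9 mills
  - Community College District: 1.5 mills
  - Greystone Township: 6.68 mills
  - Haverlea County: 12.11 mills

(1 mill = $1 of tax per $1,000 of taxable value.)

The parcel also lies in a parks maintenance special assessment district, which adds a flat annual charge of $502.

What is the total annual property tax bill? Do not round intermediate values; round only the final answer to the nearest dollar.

$40,366

Assessed value = $2,342,400 × 0.56 = $1,311,744
City of Fairoaks: ($1,311,744 − $55,000) × 0.0109 = $1,256,744 × 0.0109 = $13,698.5096
Community College District: ($1,311,744 − $55,000) × 0.0015 = $1,256,744 × 0.0015 = $1,885.116
Greystone Township: ($1,311,744 − $55,000) × 0.00668 = $1,256,744 × 0.00668 = $8,395.04992
Haverlea County: $1,311,744 × 0.01211 = $15,885.21984
Levies subtotal = $39,863.89536
Total = $39,863.89536 + $502 = $40,365.89536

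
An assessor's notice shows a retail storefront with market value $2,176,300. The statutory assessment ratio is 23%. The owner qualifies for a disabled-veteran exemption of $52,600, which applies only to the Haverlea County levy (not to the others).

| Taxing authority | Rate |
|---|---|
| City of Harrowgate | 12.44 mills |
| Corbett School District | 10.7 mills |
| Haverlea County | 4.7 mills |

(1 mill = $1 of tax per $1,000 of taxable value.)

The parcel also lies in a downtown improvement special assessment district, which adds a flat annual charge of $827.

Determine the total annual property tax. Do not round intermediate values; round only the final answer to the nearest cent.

$14,515.06

Assessed value = $2,176,300 × 0.23 = $500,549
City of Harrowgate: $500,549 × 0.01244 = $6,226.82956
Corbett School District: $500,549 × 0.0107 = $5,355.8743
Haverlea County: ($500,549 − $52,600) × 0.0047 = $447,949 × 0.0047 = $2,105.3603
Levies subtotal = $13,688.06416
Total = $13,688.06416 + $827 = $14,515.06416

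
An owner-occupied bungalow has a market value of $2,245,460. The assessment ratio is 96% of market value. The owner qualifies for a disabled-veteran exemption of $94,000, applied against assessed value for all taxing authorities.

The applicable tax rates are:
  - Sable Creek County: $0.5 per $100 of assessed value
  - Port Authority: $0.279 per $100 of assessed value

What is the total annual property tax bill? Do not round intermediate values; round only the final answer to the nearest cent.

$16,060.19

Assessed value = $2,245,460 × 0.96 = $2,155,641.6
Taxable value = $2,155,641.6 − $94,000 = $2,061,641.6
Sable Creek County: $2,061,641.6 × 0.005 = $10,308.208
Port Authority: $2,061,641.6 × 0.00279 = $5,751.980064
Total = $10,308.208 + $5,751.980064 = $16,060.188064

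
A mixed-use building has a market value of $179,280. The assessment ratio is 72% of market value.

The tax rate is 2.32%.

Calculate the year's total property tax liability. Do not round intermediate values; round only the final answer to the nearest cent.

$2,994.69

Assessed value = $179,280 × 0.72 = $129,081.6
Tax = $129,081.6 × 0.0232 = $2,994.69312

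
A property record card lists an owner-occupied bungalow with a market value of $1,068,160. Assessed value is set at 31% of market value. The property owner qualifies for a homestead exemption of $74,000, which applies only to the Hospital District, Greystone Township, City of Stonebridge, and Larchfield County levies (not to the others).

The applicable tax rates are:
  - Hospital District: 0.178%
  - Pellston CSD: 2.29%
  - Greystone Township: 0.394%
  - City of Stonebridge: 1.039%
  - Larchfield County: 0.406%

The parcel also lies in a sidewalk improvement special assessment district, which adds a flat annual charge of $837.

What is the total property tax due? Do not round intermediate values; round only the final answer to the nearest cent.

Assessed value = $1,068,160 × 0.31 = $331,129.6
Hospital District: ($331,129.6 − $74,000) × 0.00178 = $257,129.6 × 0.00178 = $457.690688
Pellston CSD: $331,129.6 × 0.0229 = $7,582.86784
Greystone Township: ($331,129.6 − $74,000) × 0.00394 = $257,129.6 × 0.00394 = $1,013.090624
City of Stonebridge: ($331,129.6 − $74,000) × 0.01039 = $257,129.6 × 0.01039 = $2,671.576544
Larchfield County: ($331,129.6 − $74,000) × 0.00406 = $257,129.6 × 0.00406 = $1,043.946176
Levies subtotal = $12,769.171872
Total = $12,769.171872 + $837 = $13,606.171872

$13,606.17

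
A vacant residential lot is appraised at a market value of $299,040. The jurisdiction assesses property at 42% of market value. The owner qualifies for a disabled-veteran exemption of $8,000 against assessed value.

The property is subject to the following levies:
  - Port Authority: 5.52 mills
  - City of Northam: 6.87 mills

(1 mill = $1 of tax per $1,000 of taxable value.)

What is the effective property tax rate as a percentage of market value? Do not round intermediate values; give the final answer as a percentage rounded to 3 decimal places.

Assessed value = $299,040 × 0.42 = $125,596.8
Taxable value = $125,596.8 − $8,000 = $117,596.8
Port Authority: $117,596.8 × 0.00552 = $649.134336
City of Northam: $117,596.8 × 0.00687 = $807.890016
Total tax = $1,457.024352
Effective rate = $1,457.024352 ÷ $299,040 = 0.487% of market value

0.487%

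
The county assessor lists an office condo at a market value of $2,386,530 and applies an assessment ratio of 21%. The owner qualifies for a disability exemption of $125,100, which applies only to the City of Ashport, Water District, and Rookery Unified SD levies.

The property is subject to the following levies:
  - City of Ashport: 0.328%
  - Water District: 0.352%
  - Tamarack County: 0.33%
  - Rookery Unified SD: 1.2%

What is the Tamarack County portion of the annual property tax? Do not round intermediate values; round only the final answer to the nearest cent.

$1,653.87

Assessed value = $2,386,530 × 0.21 = $501,171.3
Tamarack County taxable value = $501,171.3 (exemption does not apply)
Tamarack County levy = $501,171.3 × 0.0033 = $1,653.86529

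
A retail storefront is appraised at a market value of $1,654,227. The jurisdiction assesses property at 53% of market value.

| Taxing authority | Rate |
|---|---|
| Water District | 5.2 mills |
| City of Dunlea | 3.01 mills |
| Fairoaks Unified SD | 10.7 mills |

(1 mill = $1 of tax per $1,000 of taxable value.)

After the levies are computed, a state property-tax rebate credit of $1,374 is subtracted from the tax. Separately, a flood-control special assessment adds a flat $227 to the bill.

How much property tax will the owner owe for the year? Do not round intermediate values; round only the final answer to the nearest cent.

Assessed value = $1,654,227 × 0.53 = $876,740.31
Water District: $876,740.31 × 0.0052 = $4,559.049612
City of Dunlea: $876,740.31 × 0.00301 = $2,638.9883331
Fairoaks Unified SD: $876,740.31 × 0.0107 = $9,381.121317
Levies subtotal = $16,579.1592621
After credit = $16,579.1592621 − $1,374 = $15,205.1592621
Total = $15,205.1592621 + $227 = $15,432.1592621

$15,432.16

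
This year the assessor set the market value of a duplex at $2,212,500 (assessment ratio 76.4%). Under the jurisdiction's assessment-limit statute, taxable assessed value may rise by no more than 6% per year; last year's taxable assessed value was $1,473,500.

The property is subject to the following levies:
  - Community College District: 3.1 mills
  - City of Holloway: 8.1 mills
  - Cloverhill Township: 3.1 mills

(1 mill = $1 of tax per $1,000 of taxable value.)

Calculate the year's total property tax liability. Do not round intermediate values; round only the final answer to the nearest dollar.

$22,335

Uncapped assessed value = $2,212,500 × 0.764 = $1,690,350
Cap limit = $1,473,500 × 1.06 = $1,561,910
Taxable assessed value = min($1,690,350, $1,561,910) = $1,561,910 (cap binds)
Community College District: $1,561,910 × 0.0031 = $4,841.921
City of Holloway: $1,561,910 × 0.0081 = $12,651.471
Cloverhill Township: $1,561,910 × 0.0031 = $4,841.921
Total = $22,335.313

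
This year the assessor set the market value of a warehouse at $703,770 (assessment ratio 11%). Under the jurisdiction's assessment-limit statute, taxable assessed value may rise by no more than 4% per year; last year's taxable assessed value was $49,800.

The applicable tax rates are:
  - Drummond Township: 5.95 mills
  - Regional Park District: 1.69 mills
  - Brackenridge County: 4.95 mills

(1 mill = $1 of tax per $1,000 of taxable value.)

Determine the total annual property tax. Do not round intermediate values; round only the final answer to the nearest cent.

Uncapped assessed value = $703,770 × 0.11 = $77,414.7
Cap limit = $49,800 × 1.04 = $51,792
Taxable assessed value = min($77,414.7, $51,792) = $51,792 (cap binds)
Drummond Township: $51,792 × 0.00595 = $308.1624
Regional Park District: $51,792 × 0.00169 = $87.52848
Brackenridge County: $51,792 × 0.00495 = $256.3704
Total = $652.06128

$652.06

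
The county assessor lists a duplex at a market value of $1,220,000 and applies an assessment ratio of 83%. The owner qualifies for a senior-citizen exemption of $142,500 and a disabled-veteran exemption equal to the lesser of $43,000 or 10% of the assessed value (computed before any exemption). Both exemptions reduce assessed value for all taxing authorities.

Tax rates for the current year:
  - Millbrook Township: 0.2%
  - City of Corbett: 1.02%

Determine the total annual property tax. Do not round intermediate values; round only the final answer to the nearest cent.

Assessed value = $1,220,000 × 0.83 = $1,012,600
Disabled-veteran exemption = min($43,000, 10% × $1,012,600) = min($43,000, $101,260) = $43,000 (dollar cap binds)
Taxable value = $1,012,600 − $142,500 − $43,000 = $827,100
Millbrook Township: $827,100 × 0.002 = $1,654.2
City of Corbett: $827,100 × 0.0102 = $8,436.42
Total = $10,090.62

$10,090.62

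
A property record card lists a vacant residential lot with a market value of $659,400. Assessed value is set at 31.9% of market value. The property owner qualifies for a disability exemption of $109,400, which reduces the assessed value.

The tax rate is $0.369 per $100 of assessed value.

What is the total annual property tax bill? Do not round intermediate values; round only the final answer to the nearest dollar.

$373

Assessed value = $659,400 × 0.319 = $210,348.6
Taxable value = $210,348.6 − $109,400 = $100,948.6
Tax = $100,948.6 × 0.00369 = $372.500334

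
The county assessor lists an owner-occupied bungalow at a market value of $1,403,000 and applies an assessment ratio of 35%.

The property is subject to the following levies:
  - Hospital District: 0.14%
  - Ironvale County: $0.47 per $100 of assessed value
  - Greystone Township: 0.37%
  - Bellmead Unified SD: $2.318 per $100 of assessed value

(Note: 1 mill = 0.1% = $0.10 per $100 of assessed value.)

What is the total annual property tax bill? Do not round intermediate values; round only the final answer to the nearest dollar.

$16,195

Assessed value = $1,403,000 × 0.35 = $491,050
Hospital District: $491,050 × 0.0014 = $687.47
Ironvale County: $491,050 × 0.0047 = $2,307.935
Greystone Township: $491,050 × 0.0037 = $1,816.885
Bellmead Unified SD: $491,050 × 0.02318 = $11,382.539
Total = $16,194.829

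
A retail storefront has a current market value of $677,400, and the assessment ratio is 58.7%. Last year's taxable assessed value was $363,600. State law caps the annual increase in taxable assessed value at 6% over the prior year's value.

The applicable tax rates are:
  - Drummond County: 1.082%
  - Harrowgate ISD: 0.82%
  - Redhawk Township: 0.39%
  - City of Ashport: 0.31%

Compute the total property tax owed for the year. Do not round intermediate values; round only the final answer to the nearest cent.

$10,028.52

Uncapped assessed value = $677,400 × 0.587 = $397,633.8
Cap limit = $363,600 × 1.06 = $385,416
Taxable assessed value = min($397,633.8, $385,416) = $385,416 (cap binds)
Drummond County: $385,416 × 0.01082 = $4,170.20112
Harrowgate ISD: $385,416 × 0.0082 = $3,160.4112
Redhawk Township: $385,416 × 0.0039 = $1,503.1224
City of Ashport: $385,416 × 0.0031 = $1,194.7896
Total = $10,028.52432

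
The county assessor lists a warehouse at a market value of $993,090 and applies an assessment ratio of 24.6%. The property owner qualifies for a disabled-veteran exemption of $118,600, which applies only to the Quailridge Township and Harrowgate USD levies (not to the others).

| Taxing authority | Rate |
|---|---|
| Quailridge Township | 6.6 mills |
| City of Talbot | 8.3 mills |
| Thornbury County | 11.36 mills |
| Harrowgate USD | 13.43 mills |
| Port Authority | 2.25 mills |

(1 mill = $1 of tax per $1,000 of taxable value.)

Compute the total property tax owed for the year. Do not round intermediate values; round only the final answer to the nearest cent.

Assessed value = $993,090 × 0.246 = $244,300.14
Quailridge Township: ($244,300.14 − $118,600) × 0.0066 = $125,700.14 × 0.0066 = $829.620924
City of Talbot: $244,300.14 × 0.0083 = $2,027.691162
Thornbury County: $244,300.14 × 0.01136 = $2,775.2495904
Harrowgate USD: ($244,300.14 − $118,600) × 0.01343 = $125,700.14 × 0.01343 = $1,688.1528802
Port Authority: $244,300.14 × 0.00225 = $549.675315
Total = $7,870.3898716

$7,870.39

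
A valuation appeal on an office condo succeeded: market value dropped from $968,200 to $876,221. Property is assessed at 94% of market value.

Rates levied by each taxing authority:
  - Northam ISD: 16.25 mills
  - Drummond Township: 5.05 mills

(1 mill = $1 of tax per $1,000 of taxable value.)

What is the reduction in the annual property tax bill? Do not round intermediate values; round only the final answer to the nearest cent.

$1,841.60

Old assessed value = $968,200 × 0.94 = $910,108
New assessed value = $876,221 × 0.94 = $823,647.74
Combined rate = 0.01625 + 0.00505 = 0.0213
Old tax = $910,108 × 0.0213 = $19,385.3004
New tax = $823,647.74 × 0.0213 = $17,543.696862
Reduction = $19,385.3004 − $17,543.696862 = $1,841.603538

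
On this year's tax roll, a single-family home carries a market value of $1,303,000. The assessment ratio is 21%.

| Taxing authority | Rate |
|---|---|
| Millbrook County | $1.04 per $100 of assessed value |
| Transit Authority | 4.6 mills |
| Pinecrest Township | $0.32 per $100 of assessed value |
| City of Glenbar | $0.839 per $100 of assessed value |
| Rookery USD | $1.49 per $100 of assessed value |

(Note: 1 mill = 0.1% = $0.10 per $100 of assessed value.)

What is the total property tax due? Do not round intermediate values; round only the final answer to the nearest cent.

Assessed value = $1,303,000 × 0.21 = $273,630
Millbrook County: $273,630 × 0.0104 = $2,845.752
Transit Authority: $273,630 × 0.0046 = $1,258.698
Pinecrest Township: $273,630 × 0.0032 = $875.616
City of Glenbar: $273,630 × 0.00839 = $2,295.7557
Rookery USD: $273,630 × 0.0149 = $4,077.087
Total = $11,352.9087

$11,352.91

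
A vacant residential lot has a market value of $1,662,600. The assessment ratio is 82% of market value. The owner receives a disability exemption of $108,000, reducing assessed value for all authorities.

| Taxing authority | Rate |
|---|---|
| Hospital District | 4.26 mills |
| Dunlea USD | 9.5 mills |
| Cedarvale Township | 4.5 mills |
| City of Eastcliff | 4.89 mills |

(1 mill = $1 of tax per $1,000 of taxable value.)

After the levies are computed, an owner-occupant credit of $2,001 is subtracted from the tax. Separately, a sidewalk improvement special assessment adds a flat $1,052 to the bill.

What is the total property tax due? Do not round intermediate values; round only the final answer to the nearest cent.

$28,111.94

Assessed value = $1,662,600 × 0.82 = $1,363,332
Taxable value = $1,363,332 − $108,000 = $1,255,332
Hospital District: $1,255,332 × 0.00426 = $5,347.71432
Dunlea USD: $1,255,332 × 0.0095 = $11,925.654
Cedarvale Township: $1,255,332 × 0.0045 = $5,648.994
City of Eastcliff: $1,255,332 × 0.00489 = $6,138.57348
Levies subtotal = $29,060.9358
After credit = $29,060.9358 − $2,001 = $27,059.9358
Total = $27,059.9358 + $1,052 = $28,111.9358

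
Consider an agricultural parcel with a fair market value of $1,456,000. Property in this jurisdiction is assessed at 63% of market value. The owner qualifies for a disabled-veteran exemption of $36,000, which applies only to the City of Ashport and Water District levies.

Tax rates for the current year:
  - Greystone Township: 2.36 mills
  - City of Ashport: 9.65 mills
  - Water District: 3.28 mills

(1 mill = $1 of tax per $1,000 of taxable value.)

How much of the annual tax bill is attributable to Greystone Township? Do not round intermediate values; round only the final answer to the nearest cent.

Assessed value = $1,456,000 × 0.63 = $917,280
Greystone Township taxable value = $917,280 (exemption does not apply)
Greystone Township levy = $917,280 × 0.00236 = $2,164.7808

$2,164.78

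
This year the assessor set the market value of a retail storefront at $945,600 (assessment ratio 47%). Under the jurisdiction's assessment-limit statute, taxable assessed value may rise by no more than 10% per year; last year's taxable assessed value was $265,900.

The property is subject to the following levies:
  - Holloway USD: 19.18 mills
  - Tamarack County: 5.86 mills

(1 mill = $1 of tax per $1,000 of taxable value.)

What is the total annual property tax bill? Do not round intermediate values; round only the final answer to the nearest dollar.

Uncapped assessed value = $945,600 × 0.47 = $444,432
Cap limit = $265,900 × 1.1 = $292,490
Taxable assessed value = min($444,432, $292,490) = $292,490 (cap binds)
Holloway USD: $292,490 × 0.01918 = $5,609.9582
Tamarack County: $292,490 × 0.00586 = $1,713.9914
Total = $7,323.9496

$7,324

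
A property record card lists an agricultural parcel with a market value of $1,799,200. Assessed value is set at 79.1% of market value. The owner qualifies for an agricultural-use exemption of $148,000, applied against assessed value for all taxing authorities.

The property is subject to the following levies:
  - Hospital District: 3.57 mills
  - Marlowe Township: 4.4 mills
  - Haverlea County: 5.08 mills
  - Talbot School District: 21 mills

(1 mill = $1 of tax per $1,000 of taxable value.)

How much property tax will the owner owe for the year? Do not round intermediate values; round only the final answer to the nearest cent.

$43,419.44

Assessed value = $1,799,200 × 0.791 = $1,423,167.2
Taxable value = $1,423,167.2 − $148,000 = $1,275,167.2
Hospital District: $1,275,167.2 × 0.00357 = $4,552.346904
Marlowe Township: $1,275,167.2 × 0.0044 = $5,610.73568
Haverlea County: $1,275,167.2 × 0.00508 = $6,477.849376
Talbot School District: $1,275,167.2 × 0.021 = $26,778.5112
Total = $4,552.346904 + $5,610.73568 + $6,477.849376 + $26,778.5112 = $43,419.44316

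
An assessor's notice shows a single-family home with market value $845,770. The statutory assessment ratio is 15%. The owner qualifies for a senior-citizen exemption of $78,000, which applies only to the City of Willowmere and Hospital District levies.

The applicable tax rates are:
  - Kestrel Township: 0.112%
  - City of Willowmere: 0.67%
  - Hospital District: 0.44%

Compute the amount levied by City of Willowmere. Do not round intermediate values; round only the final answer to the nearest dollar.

Assessed value = $845,770 × 0.15 = $126,865.5
City of Willowmere taxable value = $126,865.5 − $78,000 = $48,865.5
City of Willowmere levy = $48,865.5 × 0.0067 = $327.39885

$327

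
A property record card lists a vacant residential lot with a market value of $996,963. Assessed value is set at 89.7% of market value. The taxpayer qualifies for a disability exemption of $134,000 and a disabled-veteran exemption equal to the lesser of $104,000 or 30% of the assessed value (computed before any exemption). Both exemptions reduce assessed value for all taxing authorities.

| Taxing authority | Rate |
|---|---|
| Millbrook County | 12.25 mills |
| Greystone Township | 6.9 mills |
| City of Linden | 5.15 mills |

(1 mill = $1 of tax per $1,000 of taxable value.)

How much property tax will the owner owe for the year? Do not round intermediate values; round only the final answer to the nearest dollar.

$15,948

Assessed value = $996,963 × 0.897 = $894,275.811
Disabled-veteran exemption = min($104,000, 30% × $894,275.811) = min($104,000, $268,282.7433) = $104,000 (dollar cap binds)
Taxable value = $894,275.811 − $134,000 − $104,000 = $656,275.811
Millbrook County: $656,275.811 × 0.01225 = $8,039.37868475
Greystone Township: $656,275.811 × 0.0069 = $4,528.3030959
City of Linden: $656,275.811 × 0.00515 = $3,379.82042665
Total = $15,947.5022073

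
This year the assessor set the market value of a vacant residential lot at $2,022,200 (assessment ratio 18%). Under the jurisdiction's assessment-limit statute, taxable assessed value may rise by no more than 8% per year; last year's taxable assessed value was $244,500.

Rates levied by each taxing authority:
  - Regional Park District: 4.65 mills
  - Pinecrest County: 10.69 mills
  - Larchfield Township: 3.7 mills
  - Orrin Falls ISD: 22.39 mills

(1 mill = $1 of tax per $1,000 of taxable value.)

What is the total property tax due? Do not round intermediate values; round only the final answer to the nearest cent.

$10,940.01

Uncapped assessed value = $2,022,200 × 0.18 = $363,996
Cap limit = $244,500 × 1.08 = $264,060
Taxable assessed value = min($363,996, $264,060) = $264,060 (cap binds)
Regional Park District: $264,060 × 0.00465 = $1,227.879
Pinecrest County: $264,060 × 0.01069 = $2,822.8014
Larchfield Township: $264,060 × 0.0037 = $977.022
Orrin Falls ISD: $264,060 × 0.02239 = $5,912.3034
Total = $10,940.0058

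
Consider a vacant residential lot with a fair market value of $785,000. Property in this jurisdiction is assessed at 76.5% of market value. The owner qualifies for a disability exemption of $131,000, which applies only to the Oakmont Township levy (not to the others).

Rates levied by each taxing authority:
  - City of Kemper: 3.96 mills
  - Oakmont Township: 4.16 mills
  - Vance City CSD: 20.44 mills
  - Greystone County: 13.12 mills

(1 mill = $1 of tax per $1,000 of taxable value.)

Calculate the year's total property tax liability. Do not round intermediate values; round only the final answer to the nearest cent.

Assessed value = $785,000 × 0.765 = $600,525
City of Kemper: $600,525 × 0.00396 = $2,378.079
Oakmont Township: ($600,525 − $131,000) × 0.00416 = $469,525 × 0.00416 = $1,953.224
Vance City CSD: $600,525 × 0.02044 = $12,274.731
Greystone County: $600,525 × 0.01312 = $7,878.888
Total = $24,484.922

$24,484.92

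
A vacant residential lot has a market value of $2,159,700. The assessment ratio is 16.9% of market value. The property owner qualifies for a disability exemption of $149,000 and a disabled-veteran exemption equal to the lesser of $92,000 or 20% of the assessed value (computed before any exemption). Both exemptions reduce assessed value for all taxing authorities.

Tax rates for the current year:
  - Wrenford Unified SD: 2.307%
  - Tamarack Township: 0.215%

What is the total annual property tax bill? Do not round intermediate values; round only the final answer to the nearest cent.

$3,606.24

Assessed value = $2,159,700 × 0.169 = $364,989.3
Disabled-veteran exemption = min($92,000, 20% × $364,989.3) = min($92,000, $72,997.86) = $72,997.86 (percentage binds)
Taxable value = $364,989.3 − $149,000 − $72,997.86 = $142,991.44
Wrenford Unified SD: $142,991.44 × 0.02307 = $3,298.8125208
Tamarack Township: $142,991.44 × 0.00215 = $307.431596
Total = $3,606.2441168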